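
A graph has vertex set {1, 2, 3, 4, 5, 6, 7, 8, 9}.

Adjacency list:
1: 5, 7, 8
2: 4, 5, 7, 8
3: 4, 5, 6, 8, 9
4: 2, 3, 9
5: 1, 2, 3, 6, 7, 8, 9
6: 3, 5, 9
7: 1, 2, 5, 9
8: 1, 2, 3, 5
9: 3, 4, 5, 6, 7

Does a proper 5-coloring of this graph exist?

Yes

The chromatic number is 4. 3, 5, 6, 9 form a clique, so at least 4 colors are needed.
One proper 4-coloring: 1=d, 2=d, 3=b, 4=a, 5=a, 6=d, 7=b, 8=c, 9=c.
Since 5 ≥ 4, a proper 5-coloring certainly exists.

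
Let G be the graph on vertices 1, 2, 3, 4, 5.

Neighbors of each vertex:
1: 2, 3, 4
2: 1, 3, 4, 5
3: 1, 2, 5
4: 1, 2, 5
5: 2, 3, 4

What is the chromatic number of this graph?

2, 3, 5 are mutually adjacent, so at least 3 colors are needed.
3 colors suffice: 1=c, 2=a, 3=b, 4=b, 5=c. Every edge joins two different colors.

3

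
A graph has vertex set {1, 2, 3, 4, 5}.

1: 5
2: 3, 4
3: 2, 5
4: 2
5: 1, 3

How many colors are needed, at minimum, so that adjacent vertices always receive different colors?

2

3 and 5 are adjacent, so at least 2 colors are needed.
2 colors suffice: 1=b, 2=a, 3=b, 4=b, 5=a. No two adjacent vertices share a color.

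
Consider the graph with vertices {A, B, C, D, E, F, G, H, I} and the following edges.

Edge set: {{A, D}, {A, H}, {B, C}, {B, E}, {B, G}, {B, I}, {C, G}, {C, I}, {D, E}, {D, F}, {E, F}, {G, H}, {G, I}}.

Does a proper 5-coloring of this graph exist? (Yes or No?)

Yes

The chromatic number is 4. B, C, G, I form a clique, so at least 4 colors are needed.
4 colors suffice: color red → {A, E, G}; color blue → {B, D, H}; color green → {C, F}; color yellow → {I}.
Since 5 ≥ 4, a proper 5-coloring certainly exists.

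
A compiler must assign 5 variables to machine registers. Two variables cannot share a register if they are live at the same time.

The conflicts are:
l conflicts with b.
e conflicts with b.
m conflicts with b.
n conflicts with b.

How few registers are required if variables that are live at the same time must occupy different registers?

e and b conflict, so at least 2 registers are needed.
2 registers suffice: register 1 → {b}; register 2 → {l, e, m, n}. Every pair that conflicts lands in different registers.

2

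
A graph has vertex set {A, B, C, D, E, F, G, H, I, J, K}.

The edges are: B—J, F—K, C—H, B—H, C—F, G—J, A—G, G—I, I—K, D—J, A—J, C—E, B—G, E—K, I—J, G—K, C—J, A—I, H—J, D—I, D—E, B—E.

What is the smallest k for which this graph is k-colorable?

A, G, I, J are mutually adjacent (a clique of size 4), so at least 4 colors are needed.
A valid assignment using 4 colors: A=4, B=3, C=2, D=2, E=4, F=3, G=2, H=4, I=3, J=1, K=1. Each edge has distinct colors on its endpoints.

4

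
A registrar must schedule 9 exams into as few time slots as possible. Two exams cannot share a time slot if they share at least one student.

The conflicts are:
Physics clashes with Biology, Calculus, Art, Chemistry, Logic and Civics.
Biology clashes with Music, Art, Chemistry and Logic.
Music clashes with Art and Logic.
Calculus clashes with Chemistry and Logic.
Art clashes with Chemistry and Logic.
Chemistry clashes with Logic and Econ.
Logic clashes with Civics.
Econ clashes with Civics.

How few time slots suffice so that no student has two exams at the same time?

Physics, Biology, Art, Chemistry, Logic all conflict with each other, so at least 5 time slots are needed.
5 time slots suffice: time slot 1 → {Logic, Econ}; time slot 2 → {Music, Chemistry, Civics}; time slot 3 → {Physics}; time slot 4 → {Biology, Calculus}; time slot 5 → {Art}. Every pair that conflicts lands in different time slots.

5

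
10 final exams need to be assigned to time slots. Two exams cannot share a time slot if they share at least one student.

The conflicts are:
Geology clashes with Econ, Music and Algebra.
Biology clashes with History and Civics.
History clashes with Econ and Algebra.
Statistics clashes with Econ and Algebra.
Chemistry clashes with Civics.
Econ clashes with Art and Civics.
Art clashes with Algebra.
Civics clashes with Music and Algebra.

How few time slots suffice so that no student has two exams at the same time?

2

Biology and History conflict, so at least 2 time slots are needed.
2 time slots suffice: time slot 1 → {Biology, Chemistry, Econ, Music, Algebra}; time slot 2 → {Geology, History, Statistics, Art, Civics}. No two conflicting exams share a time slot.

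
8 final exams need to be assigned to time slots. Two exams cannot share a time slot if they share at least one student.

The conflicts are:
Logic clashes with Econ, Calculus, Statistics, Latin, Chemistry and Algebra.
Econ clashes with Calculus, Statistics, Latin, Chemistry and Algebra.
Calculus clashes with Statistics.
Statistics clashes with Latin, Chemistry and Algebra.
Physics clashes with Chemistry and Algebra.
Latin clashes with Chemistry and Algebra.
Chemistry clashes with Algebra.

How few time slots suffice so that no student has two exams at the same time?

6

Logic, Econ, Statistics, Latin, Chemistry, Algebra pairwise conflict, so at least 6 time slots are needed.
6 time slots suffice: Logic=3, Econ=2, Calculus=1, Statistics=5, Physics=2, Latin=6, Chemistry=4, Algebra=1. Every pair that conflicts lands in different time slots.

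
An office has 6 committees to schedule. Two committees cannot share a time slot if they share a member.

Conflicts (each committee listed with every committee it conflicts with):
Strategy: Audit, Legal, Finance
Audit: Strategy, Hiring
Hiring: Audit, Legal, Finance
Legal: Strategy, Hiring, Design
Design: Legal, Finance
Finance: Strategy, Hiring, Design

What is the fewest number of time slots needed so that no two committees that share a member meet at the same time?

Design and Finance conflict, so at least 2 time slots are needed.
A valid assignment using 2 time slots: Strategy=1, Audit=2, Hiring=1, Legal=2, Design=1, Finance=2. No two conflicting committees share a time slot.

2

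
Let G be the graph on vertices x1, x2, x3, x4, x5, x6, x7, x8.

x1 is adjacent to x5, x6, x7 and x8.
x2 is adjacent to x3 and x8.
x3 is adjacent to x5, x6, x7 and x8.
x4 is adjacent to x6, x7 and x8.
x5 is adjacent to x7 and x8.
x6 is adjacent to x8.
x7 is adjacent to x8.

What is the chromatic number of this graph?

x3, x5, x7, x8 form a clique, so at least 4 colors are needed.
One proper 4-coloring: x1=3, x2=2, x3=3, x4=3, x5=4, x6=2, x7=2, x8=1. Every edge joins two different colors.

4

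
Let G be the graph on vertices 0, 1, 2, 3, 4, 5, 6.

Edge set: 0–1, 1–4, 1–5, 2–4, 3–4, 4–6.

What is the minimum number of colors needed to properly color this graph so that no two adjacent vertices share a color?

2

2 and 4 are adjacent, so at least 2 colors are needed.
2 colors suffice: color a → {0, 4, 5}; color b → {1, 2, 3, 6}. Every edge joins two different colors.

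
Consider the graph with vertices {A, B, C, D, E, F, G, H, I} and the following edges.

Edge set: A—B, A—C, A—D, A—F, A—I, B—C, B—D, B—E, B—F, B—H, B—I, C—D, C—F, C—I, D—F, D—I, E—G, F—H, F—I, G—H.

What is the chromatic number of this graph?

A, B, C, D, F, I are pairwise adjacent (a clique of size 6), so at least 6 colors are needed.
One proper 6-coloring: A=6, B=1, C=3, D=5, E=2, F=2, G=1, H=3, I=4. No two adjacent vertices share a color.

6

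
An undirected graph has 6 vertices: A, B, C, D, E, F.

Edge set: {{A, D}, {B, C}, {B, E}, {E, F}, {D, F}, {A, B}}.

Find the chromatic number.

3

The cycle F-E-B-A-D-F has odd length 5, so it cannot be 2-colored; at least 3 colors are needed.
3 colors suffice: A=green, B=red, C=blue, D=blue, E=blue, F=red. Each edge has distinct colors on its endpoints.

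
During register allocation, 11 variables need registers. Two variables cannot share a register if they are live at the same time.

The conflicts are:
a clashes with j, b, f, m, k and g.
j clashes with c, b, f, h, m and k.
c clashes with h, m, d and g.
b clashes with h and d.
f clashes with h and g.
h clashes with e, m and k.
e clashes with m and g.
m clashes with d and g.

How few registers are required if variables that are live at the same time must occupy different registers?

4

j, c, h, m pairwise conflict, so at least 4 registers are needed.
4 registers suffice: register 1 → {a, h, d}; register 2 → {b, f, m, k}; register 3 → {j, g}; register 4 → {c, e}. Every pair that conflicts lands in different registers.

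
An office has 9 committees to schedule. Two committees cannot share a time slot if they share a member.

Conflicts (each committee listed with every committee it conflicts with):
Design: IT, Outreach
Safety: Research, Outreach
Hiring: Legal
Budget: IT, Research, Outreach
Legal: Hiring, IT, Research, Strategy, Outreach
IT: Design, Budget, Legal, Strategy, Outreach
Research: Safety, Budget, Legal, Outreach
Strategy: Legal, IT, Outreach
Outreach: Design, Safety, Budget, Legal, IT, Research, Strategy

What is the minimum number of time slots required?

Legal, IT, Strategy, Outreach pairwise conflict, so at least 4 time slots are needed.
A valid assignment using 4 time slots: Design=2, Safety=2, Hiring=1, Budget=2, Legal=2, IT=3, Research=3, Strategy=4, Outreach=1. Each listed conflict is separated.

4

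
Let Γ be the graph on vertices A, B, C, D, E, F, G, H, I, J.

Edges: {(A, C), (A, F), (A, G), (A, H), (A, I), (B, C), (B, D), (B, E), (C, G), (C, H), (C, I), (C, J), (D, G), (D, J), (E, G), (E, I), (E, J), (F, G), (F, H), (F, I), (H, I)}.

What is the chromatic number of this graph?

4

A, C, H, I form a clique, so at least 4 colors are needed.
4 colors suffice: color 1 → {C, D, E, F}; color 2 → {A, B, J}; color 3 → {G, I}; color 4 → {H}. No two adjacent vertices share a color.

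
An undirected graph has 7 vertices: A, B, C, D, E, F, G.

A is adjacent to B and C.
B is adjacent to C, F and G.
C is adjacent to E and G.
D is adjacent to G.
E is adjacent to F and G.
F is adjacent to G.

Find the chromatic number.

B, F, G form a triangle, so at least 3 colors are needed.
3 colors suffice: A=1, B=2, C=3, D=2, E=2, F=3, G=1. No two adjacent vertices share a color.

3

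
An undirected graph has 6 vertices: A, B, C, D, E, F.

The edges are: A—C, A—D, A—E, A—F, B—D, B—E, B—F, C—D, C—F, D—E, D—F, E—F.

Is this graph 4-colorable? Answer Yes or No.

The chromatic number is 4. B, D, E, F are pairwise adjacent (a clique of size 4), so at least 4 colors are needed.
4 colors suffice: color red → {F}; color blue → {D}; color green → {A, B}; color yellow → {C, E}.
That is already a proper 4-coloring.

Yes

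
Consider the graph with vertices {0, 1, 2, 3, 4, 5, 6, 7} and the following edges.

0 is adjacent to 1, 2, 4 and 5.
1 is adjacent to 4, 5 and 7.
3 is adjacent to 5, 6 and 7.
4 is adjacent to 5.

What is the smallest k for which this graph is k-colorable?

0, 1, 4, 5 are pairwise adjacent (a clique of size 4), so at least 4 colors are needed.
One proper 4-coloring: 0=b, 1=a, 2=a, 3=a, 4=d, 5=c, 6=b, 7=b. No two adjacent vertices share a color.

4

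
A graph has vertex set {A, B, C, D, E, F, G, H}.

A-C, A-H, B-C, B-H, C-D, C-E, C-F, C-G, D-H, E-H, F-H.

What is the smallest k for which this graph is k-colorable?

2

C and D are adjacent, so at least 2 colors are needed.
2 colors suffice: A=blue, B=blue, C=red, D=blue, E=blue, F=blue, G=blue, H=red. Every edge joins two different colors.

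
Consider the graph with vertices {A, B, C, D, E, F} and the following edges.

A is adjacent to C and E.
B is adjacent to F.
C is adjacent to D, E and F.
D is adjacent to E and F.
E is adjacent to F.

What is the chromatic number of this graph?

4

C, D, E, F are pairwise adjacent (a clique of size 4), so at least 4 colors are needed.
4 colors suffice: color 1 → {A, F}; color 2 → {B, C}; color 3 → {E}; color 4 → {D}. Every edge joins two different colors.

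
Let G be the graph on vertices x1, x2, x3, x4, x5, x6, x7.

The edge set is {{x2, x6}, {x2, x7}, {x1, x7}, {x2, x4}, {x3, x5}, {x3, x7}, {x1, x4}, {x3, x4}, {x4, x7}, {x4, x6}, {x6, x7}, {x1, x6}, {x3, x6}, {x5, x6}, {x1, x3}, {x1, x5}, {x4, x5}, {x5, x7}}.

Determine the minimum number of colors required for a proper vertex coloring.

6

x1, x3, x4, x5, x6, x7 are pairwise adjacent (a clique of size 6), so at least 6 colors are needed.
A valid assignment using 6 colors: x1=4, x2=4, x3=5, x4=2, x5=6, x6=3, x7=1. Every edge joins two different colors.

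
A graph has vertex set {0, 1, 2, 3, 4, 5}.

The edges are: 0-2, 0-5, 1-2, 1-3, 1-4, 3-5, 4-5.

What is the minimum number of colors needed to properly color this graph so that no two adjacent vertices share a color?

3

The cycle 3-1-2-0-5-3 has odd length 5, so it cannot be 2-colored; at least 3 colors are needed.
3 colors suffice: color red → {1, 5}; color blue → {2, 3, 4}; color green → {0}. Each edge has distinct colors on its endpoints.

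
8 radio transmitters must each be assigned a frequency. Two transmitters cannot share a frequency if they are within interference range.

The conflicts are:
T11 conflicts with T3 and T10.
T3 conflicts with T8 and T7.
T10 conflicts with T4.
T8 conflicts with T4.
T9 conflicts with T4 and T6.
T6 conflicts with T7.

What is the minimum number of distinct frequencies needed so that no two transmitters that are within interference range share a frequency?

3

The cycle T8-T4-T10-T11-T3-T8 has odd length 5, so it cannot be 2-colored; at least 3 frequencies are needed.
3 frequencies suffice: T11=3, T3=1, T10=2, T8=2, T9=2, T4=1, T6=1, T7=2. No two conflicting transmitters share a frequency.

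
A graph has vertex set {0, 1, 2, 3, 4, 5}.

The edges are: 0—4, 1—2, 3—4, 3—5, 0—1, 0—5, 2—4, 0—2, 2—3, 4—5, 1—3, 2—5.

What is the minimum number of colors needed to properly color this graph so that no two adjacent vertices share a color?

2, 3, 4, 5 are pairwise adjacent (a clique of size 4), so at least 4 colors are needed.
A valid assignment using 4 colors: 0=c, 1=b, 2=a, 3=c, 4=b, 5=d. Every edge joins two different colors.

4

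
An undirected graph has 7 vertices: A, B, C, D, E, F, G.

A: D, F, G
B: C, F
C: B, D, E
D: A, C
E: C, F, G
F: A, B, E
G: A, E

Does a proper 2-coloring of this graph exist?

No

The cycle A-G-E-C-D-A has odd length 5, so it cannot be 2-colored; at least 3 colors are needed.
So 2 colors are not enough.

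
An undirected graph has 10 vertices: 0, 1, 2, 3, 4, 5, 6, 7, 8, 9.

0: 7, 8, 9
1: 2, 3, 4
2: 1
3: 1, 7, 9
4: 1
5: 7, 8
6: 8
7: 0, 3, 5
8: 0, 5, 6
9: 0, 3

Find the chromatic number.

2

3 and 7 are adjacent, so at least 2 colors are needed.
2 colors suffice: 0=a, 1=b, 2=a, 3=a, 4=a, 5=a, 6=a, 7=b, 8=b, 9=b. Every edge joins two different colors.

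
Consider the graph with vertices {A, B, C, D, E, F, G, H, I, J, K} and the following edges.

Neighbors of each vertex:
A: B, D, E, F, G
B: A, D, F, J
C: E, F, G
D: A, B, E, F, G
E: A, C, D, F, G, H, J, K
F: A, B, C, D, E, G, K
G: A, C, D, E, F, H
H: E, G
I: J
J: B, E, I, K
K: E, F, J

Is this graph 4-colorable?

A, D, E, F, G form a clique, so at least 5 colors are needed.
So 4 colors are not enough.

No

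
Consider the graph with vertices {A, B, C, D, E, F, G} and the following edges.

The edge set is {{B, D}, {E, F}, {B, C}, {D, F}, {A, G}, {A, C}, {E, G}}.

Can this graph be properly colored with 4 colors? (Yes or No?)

Yes

The chromatic number is 3. The cycle B-C-A-G-E-F-D-B has odd length 7, so it cannot be 2-colored; at least 3 colors are needed.
3 colors suffice: color red → {B, F, G}; color blue → {A, D, E}; color green → {C}.
Since 4 ≥ 3, a proper 4-coloring certainly exists.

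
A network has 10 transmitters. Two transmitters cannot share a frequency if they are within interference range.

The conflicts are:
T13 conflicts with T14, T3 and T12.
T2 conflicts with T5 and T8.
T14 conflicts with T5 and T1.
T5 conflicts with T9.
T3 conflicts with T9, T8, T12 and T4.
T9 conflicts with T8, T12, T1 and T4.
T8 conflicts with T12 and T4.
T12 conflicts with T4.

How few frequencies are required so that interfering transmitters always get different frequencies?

5

T3, T9, T8, T12, T4 pairwise conflict, so at least 5 frequencies are needed.
A valid assignment using 5 frequencies: T13=1, T2=1, T14=3, T5=2, T3=3, T9=1, T8=4, T12=2, T1=2, T4=5. Every pair that conflicts lands in different frequencies.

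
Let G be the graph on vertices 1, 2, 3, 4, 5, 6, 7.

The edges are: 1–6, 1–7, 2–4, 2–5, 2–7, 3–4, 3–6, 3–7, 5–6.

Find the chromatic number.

3

The cycle 6-5-2-4-3-6 has odd length 5, so it cannot be 2-colored; at least 3 colors are needed.
3 colors suffice: color red → {1, 2, 3}; color blue → {4, 6, 7}; color green → {5}. Every edge joins two different colors.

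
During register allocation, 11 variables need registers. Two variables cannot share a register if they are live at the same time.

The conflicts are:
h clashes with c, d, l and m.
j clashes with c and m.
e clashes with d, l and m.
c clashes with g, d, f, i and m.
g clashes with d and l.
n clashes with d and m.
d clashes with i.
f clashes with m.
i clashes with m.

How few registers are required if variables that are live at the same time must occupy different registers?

3

c, f, m all conflict with each other, so at least 3 registers are needed.
3 registers suffice: h=3, j=3, e=2, c=2, g=3, n=2, d=1, f=3, l=1, i=3, m=1. Each listed conflict is separated.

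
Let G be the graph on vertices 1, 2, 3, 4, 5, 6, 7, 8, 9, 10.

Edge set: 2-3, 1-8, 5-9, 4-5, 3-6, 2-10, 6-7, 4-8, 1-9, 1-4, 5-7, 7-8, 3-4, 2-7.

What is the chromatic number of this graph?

3

1, 4, 8 are mutually adjacent, so at least 3 colors are needed.
3 colors suffice: 1=b, 2=c, 3=b, 4=a, 5=b, 6=c, 7=a, 8=c, 9=a, 10=a. Each edge has distinct colors on its endpoints.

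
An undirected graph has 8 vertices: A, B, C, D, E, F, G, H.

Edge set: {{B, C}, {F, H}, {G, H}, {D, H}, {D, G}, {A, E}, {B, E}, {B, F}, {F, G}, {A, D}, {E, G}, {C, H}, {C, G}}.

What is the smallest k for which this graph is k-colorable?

F, G, H form a triangle, so at least 3 colors are needed.
One proper 3-coloring: A=red, B=red, C=green, D=green, E=blue, F=green, G=red, H=blue. No two adjacent vertices share a color.

3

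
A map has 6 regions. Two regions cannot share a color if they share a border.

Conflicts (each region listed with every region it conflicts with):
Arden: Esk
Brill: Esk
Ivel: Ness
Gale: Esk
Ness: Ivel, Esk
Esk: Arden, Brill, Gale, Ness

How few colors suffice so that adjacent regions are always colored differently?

Ivel and Ness conflict, so at least 2 colors are needed.
A valid assignment using 2 colors: Arden=2, Brill=2, Ivel=1, Gale=2, Ness=2, Esk=1. Every pair that conflicts lands in different colors.

2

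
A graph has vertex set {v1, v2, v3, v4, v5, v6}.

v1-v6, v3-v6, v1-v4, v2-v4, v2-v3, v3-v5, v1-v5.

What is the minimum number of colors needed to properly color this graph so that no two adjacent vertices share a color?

The cycle v5-v1-v4-v2-v3-v5 has odd length 5, so it cannot be 2-colored; at least 3 colors are needed.
One proper 3-coloring: v1=1, v2=3, v3=1, v4=2, v5=2, v6=2. Each edge has distinct colors on its endpoints.

3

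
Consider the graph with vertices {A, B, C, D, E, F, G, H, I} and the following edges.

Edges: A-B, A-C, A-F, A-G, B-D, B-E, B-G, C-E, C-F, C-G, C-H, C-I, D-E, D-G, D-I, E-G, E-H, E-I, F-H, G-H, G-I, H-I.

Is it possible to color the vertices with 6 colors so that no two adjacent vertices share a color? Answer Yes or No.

The chromatic number is 5. C, E, G, H, I are pairwise adjacent (a clique of size 5), so at least 5 colors are needed.
5 colors suffice: color 1 → {F, G}; color 2 → {A, E}; color 3 → {B, C}; color 4 → {D, H}; color 5 → {I}.
Since 6 ≥ 5, a proper 6-coloring certainly exists.

Yes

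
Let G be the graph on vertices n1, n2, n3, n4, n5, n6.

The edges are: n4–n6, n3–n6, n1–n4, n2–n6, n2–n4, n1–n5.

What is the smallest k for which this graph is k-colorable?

3

n2, n4, n6 form a triangle, so at least 3 colors are needed.
3 colors suffice: color 1 → {n1, n6}; color 2 → {n3, n4, n5}; color 3 → {n2}. Every edge joins two different colors.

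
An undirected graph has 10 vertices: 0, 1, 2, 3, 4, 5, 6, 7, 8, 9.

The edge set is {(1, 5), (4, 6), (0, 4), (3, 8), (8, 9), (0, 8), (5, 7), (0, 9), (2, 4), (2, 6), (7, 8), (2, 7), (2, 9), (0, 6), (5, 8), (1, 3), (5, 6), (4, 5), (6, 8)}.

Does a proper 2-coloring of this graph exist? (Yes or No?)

0, 4, 6 form a triangle, so at least 3 colors are needed.
So 2 colors are not enough.

No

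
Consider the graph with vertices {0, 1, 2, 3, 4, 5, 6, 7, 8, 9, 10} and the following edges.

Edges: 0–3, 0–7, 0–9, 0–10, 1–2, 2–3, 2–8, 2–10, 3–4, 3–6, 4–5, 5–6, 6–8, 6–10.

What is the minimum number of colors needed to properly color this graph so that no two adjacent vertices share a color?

0 and 9 are adjacent, so at least 2 colors are needed.
2 colors suffice: color a → {1, 3, 5, 7, 8, 9, 10}; color b → {0, 2, 4, 6}. Every edge joins two different colors.

2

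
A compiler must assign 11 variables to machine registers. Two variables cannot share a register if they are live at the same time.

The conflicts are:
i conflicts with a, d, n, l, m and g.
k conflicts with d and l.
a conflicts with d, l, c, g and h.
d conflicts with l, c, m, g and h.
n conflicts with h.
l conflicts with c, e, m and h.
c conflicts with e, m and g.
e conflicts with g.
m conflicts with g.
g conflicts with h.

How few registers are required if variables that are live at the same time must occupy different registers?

i, a, d, l all conflict with each other, so at least 4 registers are needed.
A valid assignment using 4 registers: i=3, k=3, a=4, d=2, n=1, l=1, c=3, e=2, m=4, g=1, h=3. Each listed conflict is separated.

4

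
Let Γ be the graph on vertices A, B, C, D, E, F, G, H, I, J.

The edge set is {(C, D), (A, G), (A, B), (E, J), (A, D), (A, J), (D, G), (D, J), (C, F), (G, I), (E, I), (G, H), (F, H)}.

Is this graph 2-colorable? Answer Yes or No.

No

A, D, J form a triangle, so at least 3 colors are needed.
So 2 colors are not enough.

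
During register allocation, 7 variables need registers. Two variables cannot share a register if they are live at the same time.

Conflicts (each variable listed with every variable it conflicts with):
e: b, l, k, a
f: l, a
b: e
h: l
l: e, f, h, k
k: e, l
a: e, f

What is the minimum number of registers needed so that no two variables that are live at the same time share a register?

3

e, l, k are mutually in conflict, so at least 3 registers are needed.
3 registers suffice: register 1 → {b, l, a}; register 2 → {e, f, h}; register 3 → {k}. Every pair that conflicts lands in different registers.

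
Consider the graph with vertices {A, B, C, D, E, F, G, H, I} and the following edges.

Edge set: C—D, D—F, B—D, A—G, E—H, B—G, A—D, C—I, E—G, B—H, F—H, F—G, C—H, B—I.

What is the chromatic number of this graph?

2

B and D are adjacent, so at least 2 colors are needed.
2 colors suffice: color red → {D, G, H, I}; color blue → {A, B, C, E, F}. Every edge joins two different colors.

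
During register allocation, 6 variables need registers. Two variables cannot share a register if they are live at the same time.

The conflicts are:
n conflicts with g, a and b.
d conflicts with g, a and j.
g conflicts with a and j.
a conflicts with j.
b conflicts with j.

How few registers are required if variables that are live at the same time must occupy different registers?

d, g, a, j all conflict with each other, so at least 4 registers are needed.
4 registers suffice: n=1, d=4, g=2, a=3, b=2, j=1. Each listed conflict is separated.

4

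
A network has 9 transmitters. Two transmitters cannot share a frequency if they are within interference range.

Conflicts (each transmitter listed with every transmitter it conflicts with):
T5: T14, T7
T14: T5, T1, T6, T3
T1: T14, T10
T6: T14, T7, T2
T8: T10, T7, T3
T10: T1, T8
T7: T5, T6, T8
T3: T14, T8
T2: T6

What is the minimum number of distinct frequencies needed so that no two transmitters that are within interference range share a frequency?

The cycle T8-T10-T1-T14-T3-T8 has odd length 5, so it cannot be 2-colored; at least 3 frequencies are needed.
A valid assignment using 3 frequencies: T5=2, T14=1, T1=2, T6=2, T8=2, T10=1, T7=1, T3=3, T2=1. Each listed conflict is separated.

3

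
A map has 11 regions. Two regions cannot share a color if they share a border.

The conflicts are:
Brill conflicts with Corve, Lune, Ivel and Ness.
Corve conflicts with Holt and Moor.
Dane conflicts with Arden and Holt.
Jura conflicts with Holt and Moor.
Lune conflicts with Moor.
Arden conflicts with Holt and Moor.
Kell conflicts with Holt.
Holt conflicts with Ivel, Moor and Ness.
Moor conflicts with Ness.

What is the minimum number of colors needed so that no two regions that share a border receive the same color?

3

Holt, Moor, Ness all conflict with each other, so at least 3 colors are needed.
3 colors suffice: color 1 → {Brill, Holt}; color 2 → {Dane, Kell, Ivel, Moor}; color 3 → {Corve, Jura, Lune, Arden, Ness}. No two conflicting regions share a color.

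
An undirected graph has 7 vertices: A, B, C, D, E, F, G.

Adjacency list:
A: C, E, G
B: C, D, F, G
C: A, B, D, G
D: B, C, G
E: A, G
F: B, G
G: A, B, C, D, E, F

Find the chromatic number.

B, C, D, G form a clique, so at least 4 colors are needed.
4 colors suffice: A=2, B=2, C=3, D=4, E=3, F=3, G=1. Each edge has distinct colors on its endpoints.

4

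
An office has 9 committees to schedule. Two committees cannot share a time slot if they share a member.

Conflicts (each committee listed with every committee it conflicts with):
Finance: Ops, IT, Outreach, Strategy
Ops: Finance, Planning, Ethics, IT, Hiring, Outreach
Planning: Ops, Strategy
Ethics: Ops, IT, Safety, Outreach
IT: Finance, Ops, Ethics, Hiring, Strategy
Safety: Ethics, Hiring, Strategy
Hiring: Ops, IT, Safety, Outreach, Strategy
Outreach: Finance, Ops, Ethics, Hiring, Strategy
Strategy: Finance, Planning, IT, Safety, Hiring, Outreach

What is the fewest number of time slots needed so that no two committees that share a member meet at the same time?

3

Safety, Hiring, Strategy pairwise conflict, so at least 3 time slots are needed.
3 time slots suffice: time slot 1 → {Ops, Strategy}; time slot 2 → {Finance, Planning, Ethics, Hiring}; time slot 3 → {IT, Safety, Outreach}. No two conflicting committees share a time slot.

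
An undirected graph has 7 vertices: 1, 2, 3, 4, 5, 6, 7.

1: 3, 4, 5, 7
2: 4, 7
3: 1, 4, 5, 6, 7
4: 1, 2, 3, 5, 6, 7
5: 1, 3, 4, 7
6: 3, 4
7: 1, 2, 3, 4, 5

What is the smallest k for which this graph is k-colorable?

1, 3, 4, 5, 7 are pairwise adjacent (a clique of size 5), so at least 5 colors are needed.
One proper 5-coloring: 1=e, 2=b, 3=b, 4=a, 5=d, 6=c, 7=c. Each edge has distinct colors on its endpoints.

5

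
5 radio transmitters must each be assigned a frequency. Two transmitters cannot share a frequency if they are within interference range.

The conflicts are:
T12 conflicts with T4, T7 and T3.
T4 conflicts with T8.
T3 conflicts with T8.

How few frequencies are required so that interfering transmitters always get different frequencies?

T4 and T8 conflict, so at least 2 frequencies are needed.
2 frequencies suffice: T12=1, T4=2, T7=2, T3=2, T8=1. No two conflicting transmitters share a frequency.

2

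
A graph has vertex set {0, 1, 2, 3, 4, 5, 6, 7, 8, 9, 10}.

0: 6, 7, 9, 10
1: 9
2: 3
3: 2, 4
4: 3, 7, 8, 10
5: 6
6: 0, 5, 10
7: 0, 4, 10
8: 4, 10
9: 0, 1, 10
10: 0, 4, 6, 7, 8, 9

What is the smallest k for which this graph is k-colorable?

3

0, 6, 10 are pairwise adjacent, so at least 3 colors are needed.
3 colors suffice: color a → {1, 3, 5, 10}; color b → {0, 2, 4}; color c → {6, 7, 8, 9}. No two adjacent vertices share a color.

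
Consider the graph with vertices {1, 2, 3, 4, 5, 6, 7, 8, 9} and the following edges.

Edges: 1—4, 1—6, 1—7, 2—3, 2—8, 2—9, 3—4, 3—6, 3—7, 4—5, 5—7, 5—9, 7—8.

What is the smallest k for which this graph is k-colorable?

3

The cycle 2-8-7-5-9-2 has odd length 5, so it cannot be 2-colored; at least 3 colors are needed.
3 colors suffice: color red → {2, 4, 6, 7}; color blue → {1, 3, 5, 8}; color green → {9}. Each edge has distinct colors on its endpoints.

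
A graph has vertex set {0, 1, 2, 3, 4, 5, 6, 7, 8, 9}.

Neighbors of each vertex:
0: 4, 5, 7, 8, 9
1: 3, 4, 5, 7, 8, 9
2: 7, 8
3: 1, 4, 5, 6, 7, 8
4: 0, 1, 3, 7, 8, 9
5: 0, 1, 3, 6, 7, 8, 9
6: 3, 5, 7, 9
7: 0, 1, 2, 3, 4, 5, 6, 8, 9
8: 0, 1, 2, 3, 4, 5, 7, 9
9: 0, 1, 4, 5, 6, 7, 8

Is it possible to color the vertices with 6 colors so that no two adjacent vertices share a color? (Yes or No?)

The chromatic number is 5. 0, 5, 7, 8, 9 form a clique, so at least 5 colors are needed.
5 colors suffice: color a → {7}; color b → {6, 8}; color c → {2, 4, 5}; color d → {3, 9}; color e → {0, 1}.
Since 6 ≥ 5, a proper 6-coloring certainly exists.

Yes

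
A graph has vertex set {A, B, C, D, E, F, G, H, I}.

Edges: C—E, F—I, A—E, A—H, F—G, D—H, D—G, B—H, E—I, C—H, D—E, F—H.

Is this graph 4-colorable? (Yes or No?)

Yes

The chromatic number is 3. The cycle E-C-H-F-I-E has odd length 5, so it cannot be 2-colored; at least 3 colors are needed.
3 colors suffice: A=blue, B=blue, C=blue, D=blue, E=red, F=blue, G=red, H=red, I=green.
Since 4 ≥ 3, a proper 4-coloring certainly exists.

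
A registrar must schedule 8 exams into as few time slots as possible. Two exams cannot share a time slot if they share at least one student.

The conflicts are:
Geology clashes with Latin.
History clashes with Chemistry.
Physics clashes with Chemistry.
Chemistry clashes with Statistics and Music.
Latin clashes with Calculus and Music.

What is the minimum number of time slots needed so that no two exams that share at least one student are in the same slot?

2

Latin and Calculus conflict, so at least 2 time slots are needed.
A valid assignment using 2 time slots: Geology=2, History=2, Physics=2, Chemistry=1, Statistics=2, Latin=1, Calculus=2, Music=2. Each listed conflict is separated.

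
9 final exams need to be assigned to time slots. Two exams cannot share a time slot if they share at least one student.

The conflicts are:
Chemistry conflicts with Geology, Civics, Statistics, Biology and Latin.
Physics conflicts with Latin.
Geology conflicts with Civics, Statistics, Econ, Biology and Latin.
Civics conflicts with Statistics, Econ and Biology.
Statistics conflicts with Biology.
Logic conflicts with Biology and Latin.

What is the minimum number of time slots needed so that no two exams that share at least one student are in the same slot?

5

Chemistry, Geology, Civics, Statistics, Biology are mutually in conflict, so at least 5 time slots are needed.
Using 5 time slots: Chemistry=3, Physics=1, Geology=1, Civics=4, Statistics=5, Logic=1, Econ=2, Biology=2, Latin=2. Every pair that conflicts lands in different time slots.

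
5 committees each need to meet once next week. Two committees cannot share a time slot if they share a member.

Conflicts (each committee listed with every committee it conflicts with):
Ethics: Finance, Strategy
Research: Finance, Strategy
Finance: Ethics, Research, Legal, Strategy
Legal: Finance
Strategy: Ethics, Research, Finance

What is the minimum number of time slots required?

Ethics, Finance, Strategy all conflict with each other, so at least 3 time slots are needed.
A valid assignment using 3 time slots: Ethics=3, Research=3, Finance=1, Legal=2, Strategy=2. Every pair that conflicts lands in different time slots.

3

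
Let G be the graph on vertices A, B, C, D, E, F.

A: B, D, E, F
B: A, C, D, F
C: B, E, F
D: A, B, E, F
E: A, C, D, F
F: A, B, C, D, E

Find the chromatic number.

4

A, B, D, F are mutually adjacent (a clique of size 4), so at least 4 colors are needed.
4 colors suffice: A=3, B=2, C=3, D=4, E=2, F=1. Each edge has distinct colors on its endpoints.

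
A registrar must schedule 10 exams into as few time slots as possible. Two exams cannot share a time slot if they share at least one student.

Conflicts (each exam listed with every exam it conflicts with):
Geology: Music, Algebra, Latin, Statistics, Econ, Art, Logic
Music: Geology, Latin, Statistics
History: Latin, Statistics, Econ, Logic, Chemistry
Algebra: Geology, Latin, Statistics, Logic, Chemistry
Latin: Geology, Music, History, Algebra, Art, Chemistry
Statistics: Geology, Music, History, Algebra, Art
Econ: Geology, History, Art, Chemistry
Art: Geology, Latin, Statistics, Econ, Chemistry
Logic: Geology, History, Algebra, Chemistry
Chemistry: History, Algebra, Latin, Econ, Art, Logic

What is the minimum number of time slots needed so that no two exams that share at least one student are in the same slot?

3

Geology, Statistics, Art pairwise conflict, so at least 3 time slots are needed.
3 time slots suffice: time slot 1 → {Geology, Chemistry}; time slot 2 → {Latin, Statistics, Econ, Logic}; time slot 3 → {Music, History, Algebra, Art}. Each listed conflict is separated.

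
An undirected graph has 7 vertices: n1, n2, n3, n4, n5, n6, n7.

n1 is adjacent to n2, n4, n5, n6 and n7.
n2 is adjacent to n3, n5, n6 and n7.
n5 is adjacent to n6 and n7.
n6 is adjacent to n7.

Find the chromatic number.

5

n1, n2, n5, n6, n7 are pairwise adjacent (a clique of size 5), so at least 5 colors are needed.
5 colors suffice: color 1 → {n1, n3}; color 2 → {n2, n4}; color 3 → {n7}; color 4 → {n6}; color 5 → {n5}. No two adjacent vertices share a color.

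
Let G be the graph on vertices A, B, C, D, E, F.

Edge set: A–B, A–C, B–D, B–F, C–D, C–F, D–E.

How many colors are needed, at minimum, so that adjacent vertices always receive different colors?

2

A and C are adjacent, so at least 2 colors are needed.
2 colors suffice: color red → {B, C, E}; color blue → {A, D, F}. No two adjacent vertices share a color.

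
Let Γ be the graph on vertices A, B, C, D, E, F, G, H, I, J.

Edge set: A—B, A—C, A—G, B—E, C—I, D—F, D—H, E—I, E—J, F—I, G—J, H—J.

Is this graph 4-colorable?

The chromatic number is 3. The cycle G-J-E-B-A-G has odd length 5, so it cannot be 2-colored; at least 3 colors are needed.
A valid assignment using 3 colors: A=red, B=blue, C=green, D=blue, E=red, F=red, G=green, H=red, I=blue, J=blue.
Since 4 ≥ 3, a proper 4-coloring certainly exists.

Yes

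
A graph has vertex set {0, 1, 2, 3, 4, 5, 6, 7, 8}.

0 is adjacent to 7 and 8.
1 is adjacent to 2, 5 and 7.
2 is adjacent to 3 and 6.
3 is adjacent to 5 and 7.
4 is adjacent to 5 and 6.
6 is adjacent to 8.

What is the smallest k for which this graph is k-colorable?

3

The cycle 2-6-4-5-3-2 has odd length 5, so it cannot be 2-colored; at least 3 colors are needed.
3 colors suffice: 0=red, 1=red, 2=blue, 3=red, 4=green, 5=blue, 6=red, 7=blue, 8=blue. No two adjacent vertices share a color.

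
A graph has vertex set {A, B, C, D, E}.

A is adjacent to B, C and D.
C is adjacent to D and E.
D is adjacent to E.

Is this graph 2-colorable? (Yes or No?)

C, D, E are mutually adjacent, so at least 3 colors are needed.
So 2 colors are not enough.

No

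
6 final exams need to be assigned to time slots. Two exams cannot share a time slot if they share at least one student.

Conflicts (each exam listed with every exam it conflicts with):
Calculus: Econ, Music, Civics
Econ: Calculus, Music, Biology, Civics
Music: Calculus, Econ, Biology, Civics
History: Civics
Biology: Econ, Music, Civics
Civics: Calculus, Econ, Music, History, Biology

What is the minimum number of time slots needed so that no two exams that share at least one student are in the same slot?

Calculus, Econ, Music, Civics are mutually in conflict, so at least 4 time slots are needed.
4 time slots suffice: time slot 1 → {Civics}; time slot 2 → {Econ, History}; time slot 3 → {Music}; time slot 4 → {Calculus, Biology}. Every pair that conflicts lands in different time slots.

4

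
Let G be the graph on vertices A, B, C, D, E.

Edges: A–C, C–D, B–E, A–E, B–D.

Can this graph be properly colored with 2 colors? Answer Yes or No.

The cycle B-E-A-C-D-B has odd length 5, so it cannot be 2-colored; at least 3 colors are needed.
So 2 colors are not enough.

No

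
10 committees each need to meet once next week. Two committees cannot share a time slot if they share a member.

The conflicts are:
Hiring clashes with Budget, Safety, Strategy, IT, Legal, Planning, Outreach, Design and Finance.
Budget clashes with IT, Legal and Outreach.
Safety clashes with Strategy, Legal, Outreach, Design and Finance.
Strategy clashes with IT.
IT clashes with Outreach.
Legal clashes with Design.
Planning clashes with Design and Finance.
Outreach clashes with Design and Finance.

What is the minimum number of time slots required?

Hiring, Safety, Legal, Design pairwise conflict, so at least 4 time slots are needed.
4 time slots suffice: time slot 1 → {Hiring}; time slot 2 → {Safety, IT, Planning}; time slot 3 → {Strategy, Legal, Outreach}; time slot 4 → {Budget, Design, Finance}. No two conflicting committees share a time slot.

4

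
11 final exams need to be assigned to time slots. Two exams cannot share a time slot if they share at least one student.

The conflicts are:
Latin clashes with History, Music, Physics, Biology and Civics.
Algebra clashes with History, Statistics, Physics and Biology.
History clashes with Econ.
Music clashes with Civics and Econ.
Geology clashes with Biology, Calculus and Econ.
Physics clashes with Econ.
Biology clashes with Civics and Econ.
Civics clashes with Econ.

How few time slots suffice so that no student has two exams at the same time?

3

Geology, Biology, Econ are mutually in conflict, so at least 3 time slots are needed.
3 time slots suffice: time slot 1 → {Latin, Algebra, Calculus, Econ}; time slot 2 → {History, Music, Statistics, Physics, Biology}; time slot 3 → {Geology, Civics}. No two conflicting exams share a time slot.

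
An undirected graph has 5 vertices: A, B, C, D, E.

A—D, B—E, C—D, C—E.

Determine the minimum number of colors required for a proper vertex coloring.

C and D are adjacent, so at least 2 colors are needed.
2 colors suffice: color 1 → {D, E}; color 2 → {A, B, C}. Each edge has distinct colors on its endpoints.

2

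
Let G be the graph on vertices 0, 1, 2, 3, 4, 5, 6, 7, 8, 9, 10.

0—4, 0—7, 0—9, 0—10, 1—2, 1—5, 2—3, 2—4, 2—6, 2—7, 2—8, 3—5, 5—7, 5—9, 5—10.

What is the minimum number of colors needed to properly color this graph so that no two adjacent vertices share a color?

1 and 5 are adjacent, so at least 2 colors are needed.
A valid assignment using 2 colors: 0=red, 1=blue, 2=red, 3=blue, 4=blue, 5=red, 6=blue, 7=blue, 8=blue, 9=blue, 10=blue. No two adjacent vertices share a color.

2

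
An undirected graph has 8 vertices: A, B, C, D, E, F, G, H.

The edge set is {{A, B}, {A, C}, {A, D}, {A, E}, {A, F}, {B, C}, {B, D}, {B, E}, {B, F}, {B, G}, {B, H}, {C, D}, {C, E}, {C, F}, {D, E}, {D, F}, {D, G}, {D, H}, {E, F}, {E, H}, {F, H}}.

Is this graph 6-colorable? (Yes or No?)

Yes

The chromatic number is 6. A, B, C, D, E, F are pairwise adjacent (a clique of size 6), so at least 6 colors are needed.
6 colors suffice: color 1 → {D}; color 2 → {B}; color 3 → {E, G}; color 4 → {F}; color 5 → {C, H}; color 6 → {A}.
That is already a proper 6-coloring.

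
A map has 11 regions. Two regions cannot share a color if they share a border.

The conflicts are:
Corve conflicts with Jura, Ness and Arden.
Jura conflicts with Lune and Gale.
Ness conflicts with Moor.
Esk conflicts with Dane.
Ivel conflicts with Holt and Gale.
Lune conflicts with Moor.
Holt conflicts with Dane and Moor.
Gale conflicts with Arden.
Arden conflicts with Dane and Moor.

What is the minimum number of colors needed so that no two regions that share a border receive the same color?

The cycle Gale-Arden-Dane-Holt-Ivel-Gale has odd length 5, so it cannot be 2-colored; at least 3 colors are needed.
3 colors suffice: color 1 → {Corve, Gale, Dane, Moor}; color 2 → {Jura, Ness, Esk, Holt, Arden}; color 3 → {Ivel, Lune}. Every pair that conflicts lands in different colors.

3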